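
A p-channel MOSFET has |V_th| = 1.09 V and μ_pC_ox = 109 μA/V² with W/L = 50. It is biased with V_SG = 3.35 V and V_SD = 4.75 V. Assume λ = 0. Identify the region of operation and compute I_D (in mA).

k_p = μ_pC_ox · (W/L) = 5.45 mA/V².
V_ov = V_SG − |V_th| = 3.35 − 1.09 = 2.26 V.
Since V_SD = 4.75 V ≥ V_ov = 2.26 V, the device is in saturation.
I_D = ½ k_p V_ov² = 0.5 × 5.45 × 2.26² = 13.9 mA.

Saturation; I_D = 13.9 mA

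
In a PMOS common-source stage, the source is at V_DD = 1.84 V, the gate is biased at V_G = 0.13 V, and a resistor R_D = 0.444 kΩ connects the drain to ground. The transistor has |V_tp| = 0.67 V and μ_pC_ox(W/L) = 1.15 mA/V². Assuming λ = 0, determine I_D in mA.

I_D = 0.622 mA

V_SG = V_DD − V_G = 1.84 − 0.13 = 1.71 V, so V_ov = 1.71 − 0.67 = 1.04 V.
Assume saturation: I_D = ½ k_p V_ov² = 0.5 × 1.15 × 1.04² = 0.622 mA, giving V_SD = V_DD − I_D R_D = 1.84 − 0.622 × 0.444 = 1.56 V.
V_SD = 1.56 V ≥ V_ov = 1.04 V, confirming saturation.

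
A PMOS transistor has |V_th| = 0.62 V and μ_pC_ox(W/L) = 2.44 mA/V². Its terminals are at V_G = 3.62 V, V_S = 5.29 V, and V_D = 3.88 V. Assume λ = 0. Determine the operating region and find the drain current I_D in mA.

V_SG = V_S − V_G = 5.29 − 3.62 = 1.67 V; V_SD = V_S − V_D = 5.29 − 3.88 = 1.41 V.
V_ov = V_SG − |V_th| = 1.67 − 0.62 = 1.05 V.
Since V_SD = 1.41 V ≥ V_ov = 1.05 V, the device is in saturation.
I_D = ½ k_p V_ov² = 0.5 × 2.44 × 1.05² = 1.35 mA.

Saturation; I_D = 1.35 mA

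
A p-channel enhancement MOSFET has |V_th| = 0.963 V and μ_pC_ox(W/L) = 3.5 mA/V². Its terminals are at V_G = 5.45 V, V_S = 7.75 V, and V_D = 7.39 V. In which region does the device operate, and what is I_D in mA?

Triode; I_D = 1.46 mA

V_SG = V_S − V_G = 7.75 − 5.45 = 2.3 V; V_SD = V_S − V_D = 7.75 − 7.39 = 0.36 V.
V_ov = V_SG − |V_th| = 2.3 − 0.963 = 1.34 V.
Since V_SD = 0.36 V < V_ov = 1.34 V, the device is in the triode region.
I_D = k_p [V_ov · V_SD − ½ V_SD²] = 3.5 × [1.34 × 0.36 − 0.5 × 0.36²] = 1.46 mA.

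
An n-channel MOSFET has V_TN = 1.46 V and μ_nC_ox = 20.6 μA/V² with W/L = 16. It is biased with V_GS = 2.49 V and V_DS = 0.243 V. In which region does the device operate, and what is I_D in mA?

Triode; I_D = 0.0728 mA

k_n = μ_nC_ox · (W/L) = 0.3296 mA/V².
V_ov = V_GS − V_TN = 2.49 − 1.46 = 1.03 V.
Since V_DS = 0.243 V < V_ov = 1.03 V, the device is in the triode region.
I_D = k_n [V_ov · V_DS − ½ V_DS²] = 0.3296 × [1.03 × 0.243 − 0.5 × 0.243²] = 0.0728 mA.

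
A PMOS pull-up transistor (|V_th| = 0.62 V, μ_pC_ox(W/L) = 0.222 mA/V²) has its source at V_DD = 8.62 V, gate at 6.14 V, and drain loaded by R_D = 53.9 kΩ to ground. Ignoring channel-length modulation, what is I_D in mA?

V_SG = V_DD − V_G = 8.62 − 6.14 = 2.48 V, so V_ov = 2.48 − 0.62 = 1.86 V.
Assume saturation: I_D = ½ k_p V_ov² = 0.5 × 0.222 × 1.86² = 0.384 mA, giving V_SD = V_DD − I_D R_D = 8.62 − 0.384 × 53.9 = -12.1 V.
But -12.1 V < V_ov = 1.86 V, so the device is actually in triode.
In triode I_D = k_p[V_ov V_SD − ½ V_SD²] and I_D = (V_DD − V_SD)/R_D. Equating: 5.98 V_SD² − 23.26 V_SD + 8.62 = 0, giving V_SD = 0.415 V (the root below V_ov).
I_D = (8.62 − 0.415) / 53.9 = 0.152 mA.

I_D = 0.152 mA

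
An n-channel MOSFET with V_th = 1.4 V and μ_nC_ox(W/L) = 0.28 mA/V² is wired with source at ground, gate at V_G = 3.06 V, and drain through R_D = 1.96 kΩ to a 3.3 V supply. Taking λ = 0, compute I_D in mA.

V_GS = V_G = 3.06 V, so V_ov = 3.06 − 1.4 = 1.66 V.
Assume saturation: I_D = ½ k_n V_ov² = 0.5 × 0.28 × 1.66² = 0.386 mA, giving V_DS = V_DD − I_D R_D = 3.3 − 0.386 × 1.96 = 2.54 V.
V_DS = 2.54 V ≥ V_ov = 1.66 V, confirming saturation.

I_D = 0.386 mA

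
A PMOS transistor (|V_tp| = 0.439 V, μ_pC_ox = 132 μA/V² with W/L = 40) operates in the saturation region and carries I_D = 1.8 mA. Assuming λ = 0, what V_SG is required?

V_SG = 1.26 V

k_p = μ_pC_ox · (W/L) = 5.28 mA/V².
In saturation I_D = ½ k_p (V_SG − |V_tp|)², so V_SG − |V_tp| = √(2 I_D / k_p) = √(2 × 1.8 / 5.28) = 0.826 V.
V_SG = 0.439 + 0.826 = 1.26 V.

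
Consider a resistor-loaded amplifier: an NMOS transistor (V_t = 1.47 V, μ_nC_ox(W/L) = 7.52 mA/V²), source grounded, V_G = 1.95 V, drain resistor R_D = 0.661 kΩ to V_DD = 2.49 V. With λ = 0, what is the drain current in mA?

V_GS = V_G = 1.95 V, so V_ov = 1.95 − 1.47 = 0.48 V.
Assume saturation: I_D = ½ k_n V_ov² = 0.5 × 7.52 × 0.48² = 0.866 mA, giving V_DS = V_DD − I_D R_D = 2.49 − 0.866 × 0.661 = 1.92 V.
V_DS = 1.92 V ≥ V_ov = 0.48 V, confirming saturation.

I_D = 0.866 mA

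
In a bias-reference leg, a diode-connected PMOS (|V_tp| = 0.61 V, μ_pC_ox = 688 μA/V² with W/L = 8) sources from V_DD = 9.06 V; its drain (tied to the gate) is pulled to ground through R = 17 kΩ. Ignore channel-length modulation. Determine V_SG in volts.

V_SG = 1.02 V

With gate tied to drain, V_SG = V_SD ≥ V_SG − |V_tp|, so the device is in saturation.
k_p = μ_pC_ox · (W/L) = 5.504 mA/V².
KCL at the drain: ½ k_p (V_SG − |V_tp|)² = (V_DD − V_SG)/R.
Let x = V_SG − 0.61. Then 46.8 x² + x − 8.45 = 0, giving x = 0.414 V (positive root), so V_SG = 1.02 V.
I_D = (V_DD − V_SG)/R = (9.06 − 1.02) / 17 = 0.473 mA.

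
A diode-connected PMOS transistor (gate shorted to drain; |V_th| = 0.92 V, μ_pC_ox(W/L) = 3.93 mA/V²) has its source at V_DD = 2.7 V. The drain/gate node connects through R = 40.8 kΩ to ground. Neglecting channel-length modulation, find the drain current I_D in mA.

With gate tied to drain, V_SG = V_SD ≥ V_SG − |V_th|, so the device is in saturation.
KCL at the drain: ½ k_p (V_SG − |V_th|)² = (V_DD − V_SG)/R.
Let x = V_SG − 0.92. Then 80.2 x² + x − 1.78 = 0, giving x = 0.143 V (positive root), so V_SG = 1.06 V.
I_D = (V_DD − V_SG)/R = (2.7 − 1.06) / 40.8 = 0.0401 mA.

I_D = 0.0401 mA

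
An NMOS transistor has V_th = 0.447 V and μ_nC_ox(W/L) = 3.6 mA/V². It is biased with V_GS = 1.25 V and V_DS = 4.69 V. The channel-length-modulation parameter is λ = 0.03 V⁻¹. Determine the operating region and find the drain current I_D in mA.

Saturation; I_D = 1.32 mA

V_ov = V_GS − V_th = 1.25 − 0.447 = 0.803 V.
Since V_DS = 4.69 V ≥ V_ov = 0.803 V, the device is in saturation.
I_D = ½ k_n V_ov² (1 + λ V_DS) = 0.5 × 3.6 × 0.803² × (1 + 0.03 × 4.69) = 1.32 mA.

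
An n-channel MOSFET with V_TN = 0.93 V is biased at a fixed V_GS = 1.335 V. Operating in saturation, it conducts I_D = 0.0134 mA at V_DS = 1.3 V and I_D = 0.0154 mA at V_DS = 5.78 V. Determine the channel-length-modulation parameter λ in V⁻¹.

With V_GS fixed, I_D ∝ (1 + λ V_DS) in saturation, so I_D2/I_D1 = (1 + λ V_DS2)/(1 + λ V_DS1).
0.0154/0.0134 = 1.149 = (1 + 5.78 λ)/(1 + 1.3 λ).
Solving: λ (I_D1 V_DS2 − I_D2 V_DS1) = I_D2 − I_D1, so λ = (0.0154 − 0.0134) / (0.0134 × 5.78 − 0.0154 × 1.3) = 0.002 / 0.0574 = 0.0348 V⁻¹.

λ = 0.0348 V⁻¹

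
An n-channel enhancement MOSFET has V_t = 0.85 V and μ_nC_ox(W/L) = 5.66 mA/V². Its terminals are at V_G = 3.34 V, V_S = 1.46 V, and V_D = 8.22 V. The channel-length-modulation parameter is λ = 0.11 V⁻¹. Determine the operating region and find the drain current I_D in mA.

V_GS = V_G − V_S = 3.34 − 1.46 = 1.88 V; V_DS = V_D − V_S = 8.22 − 1.46 = 6.76 V.
V_ov = V_GS − V_t = 1.88 − 0.85 = 1.03 V.
Since V_DS = 6.76 V ≥ V_ov = 1.03 V, the device is in saturation.
I_D = ½ k_n V_ov² (1 + λ V_DS) = 0.5 × 5.66 × 1.03² × (1 + 0.11 × 6.76) = 5.23 mA.

Saturation; I_D = 5.23 mA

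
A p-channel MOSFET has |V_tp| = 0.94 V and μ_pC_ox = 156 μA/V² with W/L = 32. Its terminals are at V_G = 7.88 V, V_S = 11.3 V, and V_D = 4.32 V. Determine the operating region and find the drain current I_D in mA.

V_SG = V_S − V_G = 11.3 − 7.88 = 3.42 V; V_SD = V_S − V_D = 11.3 − 4.32 = 6.98 V.
k_p = μ_pC_ox · (W/L) = 4.992 mA/V².
V_ov = V_SG − |V_tp| = 3.42 − 0.94 = 2.48 V.
Since V_SD = 6.98 V ≥ V_ov = 2.48 V, the device is in saturation.
I_D = ½ k_p V_ov² = 0.5 × 4.992 × 2.48² = 15.4 mA.

Saturation; I_D = 15.4 mA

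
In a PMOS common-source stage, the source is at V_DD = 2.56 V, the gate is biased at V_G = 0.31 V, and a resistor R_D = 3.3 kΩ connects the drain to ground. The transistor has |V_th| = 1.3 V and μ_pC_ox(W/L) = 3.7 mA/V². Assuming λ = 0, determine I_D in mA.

I_D = 0.707 mA

V_SG = V_DD − V_G = 2.56 − 0.31 = 2.25 V, so V_ov = 2.25 − 1.3 = 0.95 V.
Assume saturation: I_D = ½ k_p V_ov² = 0.5 × 3.7 × 0.95² = 1.67 mA, giving V_SD = V_DD − I_D R_D = 2.56 − 1.67 × 3.3 = -2.95 V.
But -2.95 V < V_ov = 0.95 V, so the device is actually in triode.
In triode I_D = k_p[V_ov V_SD − ½ V_SD²] and I_D = (V_DD − V_SD)/R_D. Equating: 6.1 V_SD² − 12.6 V_SD + 2.56 = 0, giving V_SD = 0.228 V (the root below V_ov).
I_D = (2.56 − 0.228) / 3.3 = 0.707 mA.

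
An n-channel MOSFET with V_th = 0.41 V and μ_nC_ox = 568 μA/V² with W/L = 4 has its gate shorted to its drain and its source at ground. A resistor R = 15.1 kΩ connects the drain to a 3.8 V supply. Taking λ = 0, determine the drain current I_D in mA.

With gate tied to drain, V_GS = V_DS ≥ V_GS − V_th, so the device is in saturation.
k_n = μ_nC_ox · (W/L) = 2.272 mA/V².
KCL at the drain: ½ k_n (V_GS − V_th)² = (V_DD − V_GS)/R.
Let x = V_GS − 0.41. Then 17.2 x² + x − 3.39 = 0, giving x = 0.416 V (positive root), so V_GS = 0.826 V.
I_D = (V_DD − V_GS)/R = (3.8 − 0.826) / 15.1 = 0.197 mA.

I_D = 0.197 mA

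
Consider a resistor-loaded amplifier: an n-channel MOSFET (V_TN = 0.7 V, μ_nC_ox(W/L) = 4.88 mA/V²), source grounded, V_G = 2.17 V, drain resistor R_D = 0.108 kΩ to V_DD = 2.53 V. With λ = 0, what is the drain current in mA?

I_D = 5.27 mA

V_GS = V_G = 2.17 V, so V_ov = 2.17 − 0.7 = 1.47 V.
Assume saturation: I_D = ½ k_n V_ov² = 0.5 × 4.88 × 1.47² = 5.27 mA, giving V_DS = V_DD − I_D R_D = 2.53 − 5.27 × 0.108 = 1.96 V.
V_DS = 1.96 V ≥ V_ov = 1.47 V, confirming saturation.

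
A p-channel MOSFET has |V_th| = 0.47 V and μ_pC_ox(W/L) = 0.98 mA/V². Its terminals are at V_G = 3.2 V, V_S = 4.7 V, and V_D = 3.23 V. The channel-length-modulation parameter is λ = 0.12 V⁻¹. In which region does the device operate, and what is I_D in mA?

Saturation; I_D = 0.612 mA

V_SG = V_S − V_G = 4.7 − 3.2 = 1.5 V; V_SD = V_S − V_D = 4.7 − 3.23 = 1.47 V.
V_ov = V_SG − |V_th| = 1.5 − 0.47 = 1.03 V.
Since V_SD = 1.47 V ≥ V_ov = 1.03 V, the device is in saturation.
I_D = ½ k_p V_ov² (1 + λ V_SD) = 0.5 × 0.98 × 1.03² × (1 + 0.12 × 1.47) = 0.612 mA.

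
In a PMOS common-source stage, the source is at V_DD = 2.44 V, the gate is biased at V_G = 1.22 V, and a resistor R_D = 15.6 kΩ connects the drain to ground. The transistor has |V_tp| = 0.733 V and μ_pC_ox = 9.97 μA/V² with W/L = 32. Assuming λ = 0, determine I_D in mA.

I_D = 0.0378 mA

V_SG = V_DD − V_G = 2.44 − 1.22 = 1.22 V, so V_ov = 1.22 − 0.733 = 0.487 V.
k_p = μ_pC_ox · (W/L) = 0.319 mA/V².
Assume saturation: I_D = ½ k_p V_ov² = 0.5 × 0.319 × 0.487² = 0.0378 mA, giving V_SD = V_DD − I_D R_D = 2.44 − 0.0378 × 15.6 = 1.85 V.
V_SD = 1.85 V ≥ V_ov = 0.487 V, confirming saturation.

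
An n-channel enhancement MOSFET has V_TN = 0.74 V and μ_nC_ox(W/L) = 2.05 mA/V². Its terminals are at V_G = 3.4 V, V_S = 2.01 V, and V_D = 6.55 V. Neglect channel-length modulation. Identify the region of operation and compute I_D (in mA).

V_GS = V_G − V_S = 3.4 − 2.01 = 1.39 V; V_DS = V_D − V_S = 6.55 − 2.01 = 4.54 V.
V_ov = V_GS − V_TN = 1.39 − 0.74 = 0.65 V.
Since V_DS = 4.54 V ≥ V_ov = 0.65 V, the device is in saturation.
I_D = ½ k_n V_ov² = 0.5 × 2.05 × 0.65² = 0.433 mA.

Saturation; I_D = 0.433 mA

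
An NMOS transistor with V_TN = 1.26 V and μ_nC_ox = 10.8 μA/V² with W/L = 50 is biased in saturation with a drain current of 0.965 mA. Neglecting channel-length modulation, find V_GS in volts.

V_GS = 3.15 V

k_n = μ_nC_ox · (W/L) = 0.54 mA/V².
In saturation I_D = ½ k_n (V_GS − V_TN)², so V_GS − V_TN = √(2 I_D / k_n) = √(2 × 0.965 / 0.54) = 1.89 V.
V_GS = 1.26 + 1.89 = 3.15 V.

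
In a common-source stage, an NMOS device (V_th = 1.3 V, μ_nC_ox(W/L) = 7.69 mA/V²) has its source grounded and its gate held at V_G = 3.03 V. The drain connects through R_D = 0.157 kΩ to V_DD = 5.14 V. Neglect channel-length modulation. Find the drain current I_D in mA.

V_GS = V_G = 3.03 V, so V_ov = 3.03 − 1.3 = 1.73 V.
Assume saturation: I_D = ½ k_n V_ov² = 0.5 × 7.69 × 1.73² = 11.5 mA, giving V_DS = V_DD − I_D R_D = 5.14 − 11.5 × 0.157 = 3.33 V.
V_DS = 3.33 V ≥ V_ov = 1.73 V, confirming saturation.

I_D = 11.5 mA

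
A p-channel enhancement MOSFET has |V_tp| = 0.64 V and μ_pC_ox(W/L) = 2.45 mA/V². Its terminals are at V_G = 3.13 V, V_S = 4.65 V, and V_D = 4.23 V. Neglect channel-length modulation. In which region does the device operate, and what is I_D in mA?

Triode; I_D = 0.689 mA

V_SG = V_S − V_G = 4.65 − 3.13 = 1.52 V; V_SD = V_S − V_D = 4.65 − 4.23 = 0.42 V.
V_ov = V_SG − |V_tp| = 1.52 − 0.64 = 0.88 V.
Since V_SD = 0.42 V < V_ov = 0.88 V, the device is in the triode region.
I_D = k_p [V_ov · V_SD − ½ V_SD²] = 2.45 × [0.88 × 0.42 − 0.5 × 0.42²] = 0.689 mA.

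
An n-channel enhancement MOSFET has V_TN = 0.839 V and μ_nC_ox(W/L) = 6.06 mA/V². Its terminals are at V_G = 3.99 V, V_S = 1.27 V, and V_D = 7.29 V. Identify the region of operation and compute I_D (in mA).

Saturation; I_D = 10.7 mA

V_GS = V_G − V_S = 3.99 − 1.27 = 2.72 V; V_DS = V_D − V_S = 7.29 − 1.27 = 6.02 V.
V_ov = V_GS − V_TN = 2.72 − 0.839 = 1.88 V.
Since V_DS = 6.02 V ≥ V_ov = 1.88 V, the device is in saturation.
I_D = ½ k_n V_ov² = 0.5 × 6.06 × 1.88² = 10.7 mA.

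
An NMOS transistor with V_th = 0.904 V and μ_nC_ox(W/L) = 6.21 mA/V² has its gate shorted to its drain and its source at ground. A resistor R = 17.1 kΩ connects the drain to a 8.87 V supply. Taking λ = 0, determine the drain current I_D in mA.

I_D = 0.444 mA

With gate tied to drain, V_GS = V_DS ≥ V_GS − V_th, so the device is in saturation.
KCL at the drain: ½ k_n (V_GS − V_th)² = (V_DD − V_GS)/R.
Let x = V_GS − 0.904. Then 53.1 x² + x − 7.966 = 0, giving x = 0.378 V (positive root), so V_GS = 1.28 V.
I_D = (V_DD − V_GS)/R = (8.87 − 1.28) / 17.1 = 0.444 mA.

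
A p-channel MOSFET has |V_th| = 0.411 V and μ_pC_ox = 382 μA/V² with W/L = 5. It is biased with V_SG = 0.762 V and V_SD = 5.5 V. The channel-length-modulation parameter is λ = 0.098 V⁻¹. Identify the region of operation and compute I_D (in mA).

k_p = μ_pC_ox · (W/L) = 1.91 mA/V².
V_ov = V_SG − |V_th| = 0.762 − 0.411 = 0.351 V.
Since V_SD = 5.5 V ≥ V_ov = 0.351 V, the device is in saturation.
I_D = ½ k_p V_ov² (1 + λ V_SD) = 0.5 × 1.91 × 0.351² × (1 + 0.098 × 5.5) = 0.181 mA.

Saturation; I_D = 0.181 mA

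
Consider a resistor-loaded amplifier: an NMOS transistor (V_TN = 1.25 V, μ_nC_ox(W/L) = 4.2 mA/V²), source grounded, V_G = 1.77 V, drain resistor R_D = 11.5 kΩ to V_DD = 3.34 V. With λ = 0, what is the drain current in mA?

I_D = 0.278 mA

V_GS = V_G = 1.77 V, so V_ov = 1.77 − 1.25 = 0.52 V.
Assume saturation: I_D = ½ k_n V_ov² = 0.5 × 4.2 × 0.52² = 0.568 mA, giving V_DS = V_DD − I_D R_D = 3.34 − 0.568 × 11.5 = -3.19 V.
But -3.19 V < V_ov = 0.52 V, so the device is actually in triode.
In triode I_D = k_n[V_ov V_DS − ½ V_DS²] and I_D = (V_DD − V_DS)/R_D. Equating: 24.2 V_DS² − 26.12 V_DS + 3.34 = 0, giving V_DS = 0.148 V (the root below V_ov).
I_D = (3.34 − 0.148) / 11.5 = 0.278 mA.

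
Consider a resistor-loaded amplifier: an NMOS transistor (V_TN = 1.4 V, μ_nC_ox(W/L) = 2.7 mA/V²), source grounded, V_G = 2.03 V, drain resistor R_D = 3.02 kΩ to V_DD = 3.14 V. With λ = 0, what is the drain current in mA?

I_D = 0.536 mA

V_GS = V_G = 2.03 V, so V_ov = 2.03 − 1.4 = 0.63 V.
Assume saturation: I_D = ½ k_n V_ov² = 0.5 × 2.7 × 0.63² = 0.536 mA, giving V_DS = V_DD − I_D R_D = 3.14 − 0.536 × 3.02 = 1.52 V.
V_DS = 1.52 V ≥ V_ov = 0.63 V, confirming saturation.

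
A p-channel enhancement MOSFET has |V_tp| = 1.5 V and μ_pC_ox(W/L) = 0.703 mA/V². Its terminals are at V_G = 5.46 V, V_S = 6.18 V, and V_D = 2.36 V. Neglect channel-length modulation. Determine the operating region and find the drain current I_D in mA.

Cutoff; I_D = 0 mA

V_SG = V_S − V_G = 6.18 − 5.46 = 0.72 V; V_SD = V_S − V_D = 6.18 − 2.36 = 3.82 V.
V_SG = 0.72 V < |V_tp| = 1.5 V, so the transistor is in cutoff.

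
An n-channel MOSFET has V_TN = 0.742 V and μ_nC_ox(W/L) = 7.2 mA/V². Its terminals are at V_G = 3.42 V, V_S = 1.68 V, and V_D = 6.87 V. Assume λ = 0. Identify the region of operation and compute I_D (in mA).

V_GS = V_G − V_S = 3.42 − 1.68 = 1.74 V; V_DS = V_D − V_S = 6.87 − 1.68 = 5.19 V.
V_ov = V_GS − V_TN = 1.74 − 0.742 = 0.998 V.
Since V_DS = 5.19 V ≥ V_ov = 0.998 V, the device is in saturation.
I_D = ½ k_n V_ov² = 0.5 × 7.2 × 0.998² = 3.59 mA.

Saturation; I_D = 3.59 mA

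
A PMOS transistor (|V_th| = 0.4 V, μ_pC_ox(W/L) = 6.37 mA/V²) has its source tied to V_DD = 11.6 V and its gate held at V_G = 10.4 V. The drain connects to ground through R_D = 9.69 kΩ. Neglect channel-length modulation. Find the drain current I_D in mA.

V_SG = V_DD − V_G = 11.6 − 10.4 = 1.2 V, so V_ov = 1.2 − 0.4 = 0.8 V.
Assume saturation: I_D = ½ k_p V_ov² = 0.5 × 6.37 × 0.8² = 2.04 mA, giving V_SD = V_DD − I_D R_D = 11.6 − 2.04 × 9.69 = -8.15 V.
But -8.15 V < V_ov = 0.8 V, so the device is actually in triode.
In triode I_D = k_p[V_ov V_SD − ½ V_SD²] and I_D = (V_DD − V_SD)/R_D. Equating: 30.9 V_SD² − 50.38 V_SD + 11.6 = 0, giving V_SD = 0.277 V (the root below V_ov).
I_D = (11.6 − 0.277) / 9.69 = 1.17 mA.

I_D = 1.17 mA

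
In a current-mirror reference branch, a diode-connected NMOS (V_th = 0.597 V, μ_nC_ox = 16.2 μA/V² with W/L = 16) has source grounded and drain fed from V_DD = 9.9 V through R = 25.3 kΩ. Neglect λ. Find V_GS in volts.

V_GS = 2.14 V

With gate tied to drain, V_GS = V_DS ≥ V_GS − V_th, so the device is in saturation.
k_n = μ_nC_ox · (W/L) = 0.2592 mA/V².
KCL at the drain: ½ k_n (V_GS − V_th)² = (V_DD − V_GS)/R.
Let x = V_GS − 0.597. Then 3.28 x² + x − 9.303 = 0, giving x = 1.54 V (positive root), so V_GS = 2.14 V.
I_D = (V_DD − V_GS)/R = (9.9 − 2.14) / 25.3 = 0.307 mA.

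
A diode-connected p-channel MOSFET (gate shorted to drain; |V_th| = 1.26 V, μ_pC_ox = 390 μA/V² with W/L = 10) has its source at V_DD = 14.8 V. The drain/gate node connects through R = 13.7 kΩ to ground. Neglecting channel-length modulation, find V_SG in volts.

V_SG = 1.95 V

With gate tied to drain, V_SG = V_SD ≥ V_SG − |V_th|, so the device is in saturation.
k_p = μ_pC_ox · (W/L) = 3.9 mA/V².
KCL at the drain: ½ k_p (V_SG − |V_th|)² = (V_DD − V_SG)/R.
Let x = V_SG − 1.26. Then 26.7 x² + x − 13.54 = 0, giving x = 0.693 V (positive root), so V_SG = 1.95 V.
I_D = (V_DD − V_SG)/R = (14.8 − 1.95) / 13.7 = 0.938 mA.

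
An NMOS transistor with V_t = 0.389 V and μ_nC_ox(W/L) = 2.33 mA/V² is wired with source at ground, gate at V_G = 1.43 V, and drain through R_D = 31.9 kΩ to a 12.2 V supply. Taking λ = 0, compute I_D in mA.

I_D = 0.377 mA

V_GS = V_G = 1.43 V, so V_ov = 1.43 − 0.389 = 1.04 V.
Assume saturation: I_D = ½ k_n V_ov² = 0.5 × 2.33 × 1.04² = 1.26 mA, giving V_DS = V_DD − I_D R_D = 12.2 − 1.26 × 31.9 = -28.1 V.
But -28.1 V < V_ov = 1.04 V, so the device is actually in triode.
In triode I_D = k_n[V_ov V_DS − ½ V_DS²] and I_D = (V_DD − V_DS)/R_D. Equating: 37.2 V_DS² − 78.37 V_DS + 12.2 = 0, giving V_DS = 0.169 V (the root below V_ov).
I_D = (12.2 − 0.169) / 31.9 = 0.377 mA.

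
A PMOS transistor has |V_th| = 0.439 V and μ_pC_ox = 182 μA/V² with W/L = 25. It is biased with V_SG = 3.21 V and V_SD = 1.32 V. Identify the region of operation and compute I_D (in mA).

Triode; I_D = 12.7 mA

k_p = μ_pC_ox · (W/L) = 4.55 mA/V².
V_ov = V_SG − |V_th| = 3.21 − 0.439 = 2.77 V.
Since V_SD = 1.32 V < V_ov = 2.77 V, the device is in the triode region.
I_D = k_p [V_ov · V_SD − ½ V_SD²] = 4.55 × [2.77 × 1.32 − 0.5 × 1.32²] = 12.7 mA.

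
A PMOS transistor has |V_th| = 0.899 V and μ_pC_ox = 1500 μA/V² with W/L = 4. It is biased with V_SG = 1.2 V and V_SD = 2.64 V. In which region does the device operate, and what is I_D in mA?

Saturation; I_D = 0.272 mA

k_p = μ_pC_ox · (W/L) = 6 mA/V².
V_ov = V_SG − |V_th| = 1.2 − 0.899 = 0.301 V.
Since V_SD = 2.64 V ≥ V_ov = 0.301 V, the device is in saturation.
I_D = ½ k_p V_ov² = 0.5 × 6 × 0.301² = 0.272 mA.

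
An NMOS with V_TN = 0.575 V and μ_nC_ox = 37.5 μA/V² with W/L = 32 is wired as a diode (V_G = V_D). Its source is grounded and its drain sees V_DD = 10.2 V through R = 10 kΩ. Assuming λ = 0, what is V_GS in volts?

V_GS = 1.76 V

With gate tied to drain, V_GS = V_DS ≥ V_GS − V_TN, so the device is in saturation.
k_n = μ_nC_ox · (W/L) = 1.2 mA/V².
KCL at the drain: ½ k_n (V_GS − V_TN)² = (V_DD − V_GS)/R.
Let x = V_GS − 0.575. Then 6 x² + x − 9.625 = 0, giving x = 1.19 V (positive root), so V_GS = 1.76 V.
I_D = (V_DD − V_GS)/R = (10.2 − 1.76) / 10 = 0.844 mA.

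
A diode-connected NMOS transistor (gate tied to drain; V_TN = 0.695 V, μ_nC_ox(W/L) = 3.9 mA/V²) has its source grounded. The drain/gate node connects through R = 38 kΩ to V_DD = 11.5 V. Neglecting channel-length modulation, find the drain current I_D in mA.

With gate tied to drain, V_GS = V_DS ≥ V_GS − V_TN, so the device is in saturation.
KCL at the drain: ½ k_n (V_GS − V_TN)² = (V_DD − V_GS)/R.
Let x = V_GS − 0.695. Then 74.1 x² + x − 10.8 = 0, giving x = 0.375 V (positive root), so V_GS = 1.07 V.
I_D = (V_DD − V_GS)/R = (11.5 − 1.07) / 38 = 0.274 mA.

I_D = 0.274 mA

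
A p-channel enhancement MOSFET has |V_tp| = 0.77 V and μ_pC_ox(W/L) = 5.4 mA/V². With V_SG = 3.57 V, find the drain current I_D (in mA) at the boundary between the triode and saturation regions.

At the boundary V_SD = V_ov = V_SG − |V_tp| = 3.57 − 0.77 = 2.8 V.
I_D = ½ k_p V_ov² = 0.5 × 5.4 × 2.8² = 21.2 mA.

I_D = 21.2 mA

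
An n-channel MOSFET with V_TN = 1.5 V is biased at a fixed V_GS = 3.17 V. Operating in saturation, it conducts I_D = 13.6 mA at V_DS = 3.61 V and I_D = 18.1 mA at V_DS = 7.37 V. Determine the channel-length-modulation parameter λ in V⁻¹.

With V_GS fixed, I_D ∝ (1 + λ V_DS) in saturation, so I_D2/I_D1 = (1 + λ V_DS2)/(1 + λ V_DS1).
18.1/13.6 = 1.331 = (1 + 7.37 λ)/(1 + 3.61 λ).
Solving: λ (I_D1 V_DS2 − I_D2 V_DS1) = I_D2 − I_D1, so λ = (18.1 − 13.6) / (13.6 × 7.37 − 18.1 × 3.61) = 4.5 / 34.9 = 0.129 V⁻¹.

λ = 0.129 V⁻¹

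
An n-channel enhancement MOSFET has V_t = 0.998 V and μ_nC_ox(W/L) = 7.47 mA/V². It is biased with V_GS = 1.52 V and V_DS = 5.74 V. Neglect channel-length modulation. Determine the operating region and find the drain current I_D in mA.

Saturation; I_D = 1.02 mA

V_ov = V_GS − V_t = 1.52 − 0.998 = 0.522 V.
Since V_DS = 5.74 V ≥ V_ov = 0.522 V, the device is in saturation.
I_D = ½ k_n V_ov² = 0.5 × 7.47 × 0.522² = 1.02 mA.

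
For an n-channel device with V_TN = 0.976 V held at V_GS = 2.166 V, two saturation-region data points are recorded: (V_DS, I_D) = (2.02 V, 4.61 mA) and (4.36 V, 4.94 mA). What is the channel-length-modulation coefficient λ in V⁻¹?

λ = 0.0326 V⁻¹

With V_GS fixed, I_D ∝ (1 + λ V_DS) in saturation, so I_D2/I_D1 = (1 + λ V_DS2)/(1 + λ V_DS1).
4.94/4.61 = 1.072 = (1 + 4.36 λ)/(1 + 2.02 λ).
Solving: λ (I_D1 V_DS2 − I_D2 V_DS1) = I_D2 − I_D1, so λ = (4.94 − 4.61) / (4.61 × 4.36 − 4.94 × 2.02) = 0.33 / 10.1 = 0.0326 V⁻¹.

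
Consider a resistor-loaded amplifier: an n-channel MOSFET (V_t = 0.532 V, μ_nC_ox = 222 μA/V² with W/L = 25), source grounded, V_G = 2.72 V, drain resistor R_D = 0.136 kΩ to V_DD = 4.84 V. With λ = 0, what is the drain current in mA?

V_GS = V_G = 2.72 V, so V_ov = 2.72 − 0.532 = 2.19 V.
k_n = μ_nC_ox · (W/L) = 5.55 mA/V².
Assume saturation: I_D = ½ k_n V_ov² = 0.5 × 5.55 × 2.19² = 13.3 mA, giving V_DS = V_DD − I_D R_D = 4.84 − 13.3 × 0.136 = 3.03 V.
V_DS = 3.03 V ≥ V_ov = 2.19 V, confirming saturation.

I_D = 13.3 mA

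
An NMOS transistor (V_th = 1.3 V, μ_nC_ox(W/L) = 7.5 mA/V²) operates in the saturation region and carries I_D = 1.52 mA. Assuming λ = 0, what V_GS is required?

V_GS = 1.94 V

In saturation I_D = ½ k_n (V_GS − V_th)², so V_GS − V_th = √(2 I_D / k_n) = √(2 × 1.52 / 7.5) = 0.637 V.
V_GS = 1.3 + 0.637 = 1.94 V.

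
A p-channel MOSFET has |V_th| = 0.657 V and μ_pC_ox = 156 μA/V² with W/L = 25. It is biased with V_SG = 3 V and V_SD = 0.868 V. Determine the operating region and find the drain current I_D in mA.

Triode; I_D = 6.46 mA

k_p = μ_pC_ox · (W/L) = 3.9 mA/V².
V_ov = V_SG − |V_th| = 3 − 0.657 = 2.34 V.
Since V_SD = 0.868 V < V_ov = 2.34 V, the device is in the triode region.
I_D = k_p [V_ov · V_SD − ½ V_SD²] = 3.9 × [2.34 × 0.868 − 0.5 × 0.868²] = 6.46 mA.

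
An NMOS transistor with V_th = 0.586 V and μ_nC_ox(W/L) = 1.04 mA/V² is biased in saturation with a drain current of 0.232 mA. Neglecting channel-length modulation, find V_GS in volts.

V_GS = 1.25 V

In saturation I_D = ½ k_n (V_GS − V_th)², so V_GS − V_th = √(2 I_D / k_n) = √(2 × 0.232 / 1.04) = 0.668 V.
V_GS = 0.586 + 0.668 = 1.25 V.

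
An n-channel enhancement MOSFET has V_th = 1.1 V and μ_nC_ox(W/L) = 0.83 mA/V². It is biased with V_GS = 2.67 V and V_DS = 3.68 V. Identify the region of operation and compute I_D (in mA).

V_ov = V_GS − V_th = 2.67 − 1.1 = 1.57 V.
Since V_DS = 3.68 V ≥ V_ov = 1.57 V, the device is in saturation.
I_D = ½ k_n V_ov² = 0.5 × 0.83 × 1.57² = 1.02 mA.

Saturation; I_D = 1.02 mA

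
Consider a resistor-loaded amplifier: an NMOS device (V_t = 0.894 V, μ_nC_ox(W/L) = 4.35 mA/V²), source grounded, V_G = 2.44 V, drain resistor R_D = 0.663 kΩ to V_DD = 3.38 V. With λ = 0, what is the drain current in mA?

V_GS = V_G = 2.44 V, so V_ov = 2.44 − 0.894 = 1.55 V.
Assume saturation: I_D = ½ k_n V_ov² = 0.5 × 4.35 × 1.55² = 5.2 mA, giving V_DS = V_DD − I_D R_D = 3.38 − 5.2 × 0.663 = -0.0666 V.
But -0.0666 V < V_ov = 1.55 V, so the device is actually in triode.
In triode I_D = k_n[V_ov V_DS − ½ V_DS²] and I_D = (V_DD − V_DS)/R_D. Equating: 1.44 V_DS² − 5.459 V_DS + 3.38 = 0, giving V_DS = 0.78 V (the root below V_ov).
I_D = (3.38 − 0.78) / 0.663 = 3.92 mA.

I_D = 3.92 mA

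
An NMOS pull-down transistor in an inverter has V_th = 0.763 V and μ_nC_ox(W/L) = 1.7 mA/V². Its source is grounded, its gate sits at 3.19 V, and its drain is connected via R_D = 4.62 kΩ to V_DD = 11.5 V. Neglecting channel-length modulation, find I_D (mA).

I_D = 2.35 mA

V_GS = V_G = 3.19 V, so V_ov = 3.19 − 0.763 = 2.43 V.
Assume saturation: I_D = ½ k_n V_ov² = 0.5 × 1.7 × 2.43² = 5.01 mA, giving V_DS = V_DD − I_D R_D = 11.5 − 5.01 × 4.62 = -11.6 V.
But -11.6 V < V_ov = 2.43 V, so the device is actually in triode.
In triode I_D = k_n[V_ov V_DS − ½ V_DS²] and I_D = (V_DD − V_DS)/R_D. Equating: 3.93 V_DS² − 20.06 V_DS + 11.5 = 0, giving V_DS = 0.658 V (the root below V_ov).
I_D = (11.5 − 0.658) / 4.62 = 2.35 mA.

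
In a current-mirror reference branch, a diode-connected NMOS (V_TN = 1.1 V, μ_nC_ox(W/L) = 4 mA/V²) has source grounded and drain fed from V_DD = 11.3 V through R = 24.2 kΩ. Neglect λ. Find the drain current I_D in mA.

I_D = 0.403 mA

With gate tied to drain, V_GS = V_DS ≥ V_GS − V_TN, so the device is in saturation.
KCL at the drain: ½ k_n (V_GS − V_TN)² = (V_DD − V_GS)/R.
Let x = V_GS − 1.1. Then 48.4 x² + x − 10.2 = 0, giving x = 0.449 V (positive root), so V_GS = 1.55 V.
I_D = (V_DD − V_GS)/R = (11.3 − 1.55) / 24.2 = 0.403 mA.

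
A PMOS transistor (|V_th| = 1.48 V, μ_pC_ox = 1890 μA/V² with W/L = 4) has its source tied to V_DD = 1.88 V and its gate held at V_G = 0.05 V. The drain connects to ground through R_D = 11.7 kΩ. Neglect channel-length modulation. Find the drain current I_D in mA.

I_D = 0.155 mA

V_SG = V_DD − V_G = 1.88 − 0.05 = 1.83 V, so V_ov = 1.83 − 1.48 = 0.35 V.
k_p = μ_pC_ox · (W/L) = 7.56 mA/V².
Assume saturation: I_D = ½ k_p V_ov² = 0.5 × 7.56 × 0.35² = 0.463 mA, giving V_SD = V_DD − I_D R_D = 1.88 − 0.463 × 11.7 = -3.54 V.
But -3.54 V < V_ov = 0.35 V, so the device is actually in triode.
In triode I_D = k_p[V_ov V_SD − ½ V_SD²] and I_D = (V_DD − V_SD)/R_D. Equating: 44.2 V_SD² − 31.96 V_SD + 1.88 = 0, giving V_SD = 0.0646 V (the root below V_ov).
I_D = (1.88 − 0.0646) / 11.7 = 0.155 mA.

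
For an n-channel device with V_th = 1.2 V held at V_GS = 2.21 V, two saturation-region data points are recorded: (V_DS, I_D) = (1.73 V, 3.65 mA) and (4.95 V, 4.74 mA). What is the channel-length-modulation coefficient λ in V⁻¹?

With V_GS fixed, I_D ∝ (1 + λ V_DS) in saturation, so I_D2/I_D1 = (1 + λ V_DS2)/(1 + λ V_DS1).
4.74/3.65 = 1.299 = (1 + 4.95 λ)/(1 + 1.73 λ).
Solving: λ (I_D1 V_DS2 − I_D2 V_DS1) = I_D2 − I_D1, so λ = (4.74 − 3.65) / (3.65 × 4.95 − 4.74 × 1.73) = 1.09 / 9.87 = 0.11 V⁻¹.

λ = 0.110 V⁻¹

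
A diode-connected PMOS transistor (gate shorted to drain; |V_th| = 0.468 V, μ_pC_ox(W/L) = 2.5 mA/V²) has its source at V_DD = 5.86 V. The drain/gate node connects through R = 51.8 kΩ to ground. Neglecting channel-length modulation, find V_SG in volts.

With gate tied to drain, V_SG = V_SD ≥ V_SG − |V_th|, so the device is in saturation.
KCL at the drain: ½ k_p (V_SG − |V_th|)² = (V_DD − V_SG)/R.
Let x = V_SG − 0.468. Then 64.8 x² + x − 5.392 = 0, giving x = 0.281 V (positive root), so V_SG = 0.749 V.
I_D = (V_DD − V_SG)/R = (5.86 − 0.749) / 51.8 = 0.0987 mA.

V_SG = 0.749 V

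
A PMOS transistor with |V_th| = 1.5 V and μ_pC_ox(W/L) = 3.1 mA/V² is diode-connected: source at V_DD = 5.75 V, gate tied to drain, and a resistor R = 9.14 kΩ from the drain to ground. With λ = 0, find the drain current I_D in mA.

I_D = 0.409 mA

With gate tied to drain, V_SG = V_SD ≥ V_SG − |V_th|, so the device is in saturation.
KCL at the drain: ½ k_p (V_SG − |V_th|)² = (V_DD − V_SG)/R.
Let x = V_SG − 1.5. Then 14.2 x² + x − 4.25 = 0, giving x = 0.514 V (positive root), so V_SG = 2.01 V.
I_D = (V_DD − V_SG)/R = (5.75 − 2.01) / 9.14 = 0.409 mA.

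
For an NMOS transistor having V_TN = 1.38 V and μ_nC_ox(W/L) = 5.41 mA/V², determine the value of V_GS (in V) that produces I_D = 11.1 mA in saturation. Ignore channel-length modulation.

V_GS = 3.41 V

In saturation I_D = ½ k_n (V_GS − V_TN)², so V_GS − V_TN = √(2 I_D / k_n) = √(2 × 11.1 / 5.41) = 2.03 V.
V_GS = 1.38 + 2.03 = 3.41 V.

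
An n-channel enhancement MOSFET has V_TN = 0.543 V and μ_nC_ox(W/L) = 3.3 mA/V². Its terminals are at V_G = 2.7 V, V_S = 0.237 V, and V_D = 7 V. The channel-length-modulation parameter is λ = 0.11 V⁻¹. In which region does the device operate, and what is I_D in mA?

V_GS = V_G − V_S = 2.7 − 0.237 = 2.46 V; V_DS = V_D − V_S = 7 − 0.237 = 6.76 V.
V_ov = V_GS − V_TN = 2.46 − 0.543 = 1.92 V.
Since V_DS = 6.76 V ≥ V_ov = 1.92 V, the device is in saturation.
I_D = ½ k_n V_ov² (1 + λ V_DS) = 0.5 × 3.3 × 1.92² × (1 + 0.11 × 6.76) = 10.6 mA.

Saturation; I_D = 10.6 mA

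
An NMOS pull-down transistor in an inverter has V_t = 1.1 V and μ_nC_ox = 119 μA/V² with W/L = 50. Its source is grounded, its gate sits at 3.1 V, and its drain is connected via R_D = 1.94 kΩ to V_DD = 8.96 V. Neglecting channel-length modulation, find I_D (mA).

V_GS = V_G = 3.1 V, so V_ov = 3.1 − 1.1 = 2 V.
k_n = μ_nC_ox · (W/L) = 5.95 mA/V².
Assume saturation: I_D = ½ k_n V_ov² = 0.5 × 5.95 × 2² = 11.9 mA, giving V_DS = V_DD − I_D R_D = 8.96 − 11.9 × 1.94 = -14.1 V.
But -14.1 V < V_ov = 2 V, so the device is actually in triode.
In triode I_D = k_n[V_ov V_DS − ½ V_DS²] and I_D = (V_DD − V_DS)/R_D. Equating: 5.77 V_DS² − 24.09 V_DS + 8.96 = 0, giving V_DS = 0.413 V (the root below V_ov).
I_D = (8.96 − 0.413) / 1.94 = 4.41 mA.

I_D = 4.41 mA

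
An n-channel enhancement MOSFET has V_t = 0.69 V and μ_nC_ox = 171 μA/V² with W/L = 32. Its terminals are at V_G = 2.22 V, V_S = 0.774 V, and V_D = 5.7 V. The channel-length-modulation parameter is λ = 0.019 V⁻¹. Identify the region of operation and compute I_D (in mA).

V_GS = V_G − V_S = 2.22 − 0.774 = 1.45 V; V_DS = V_D − V_S = 5.7 − 0.774 = 4.93 V.
k_n = μ_nC_ox · (W/L) = 5.472 mA/V².
V_ov = V_GS − V_t = 1.45 − 0.69 = 0.756 V.
Since V_DS = 4.93 V ≥ V_ov = 0.756 V, the device is in saturation.
I_D = ½ k_n V_ov² (1 + λ V_DS) = 0.5 × 5.472 × 0.756² × (1 + 0.019 × 4.93) = 1.71 mA.

Saturation; I_D = 1.71 mA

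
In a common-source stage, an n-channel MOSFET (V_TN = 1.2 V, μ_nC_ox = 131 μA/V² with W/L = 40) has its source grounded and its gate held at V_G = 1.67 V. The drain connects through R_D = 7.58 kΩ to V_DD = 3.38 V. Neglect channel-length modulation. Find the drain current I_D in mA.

V_GS = V_G = 1.67 V, so V_ov = 1.67 − 1.2 = 0.47 V.
k_n = μ_nC_ox · (W/L) = 5.24 mA/V².
Assume saturation: I_D = ½ k_n V_ov² = 0.5 × 5.24 × 0.47² = 0.579 mA, giving V_DS = V_DD − I_D R_D = 3.38 − 0.579 × 7.58 = -1.01 V.
But -1.01 V < V_ov = 0.47 V, so the device is actually in triode.
In triode I_D = k_n[V_ov V_DS − ½ V_DS²] and I_D = (V_DD − V_DS)/R_D. Equating: 19.9 V_DS² − 19.67 V_DS + 3.38 = 0, giving V_DS = 0.221 V (the root below V_ov).
I_D = (3.38 − 0.221) / 7.58 = 0.417 mA.

I_D = 0.417 mA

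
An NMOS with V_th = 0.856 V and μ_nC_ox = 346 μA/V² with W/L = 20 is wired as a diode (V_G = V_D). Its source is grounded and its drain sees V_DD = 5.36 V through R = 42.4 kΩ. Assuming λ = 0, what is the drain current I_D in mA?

I_D = 0.102 mA

With gate tied to drain, V_GS = V_DS ≥ V_GS − V_th, so the device is in saturation.
k_n = μ_nC_ox · (W/L) = 6.92 mA/V².
KCL at the drain: ½ k_n (V_GS − V_th)² = (V_DD − V_GS)/R.
Let x = V_GS − 0.856. Then 147 x² + x − 4.504 = 0, giving x = 0.172 V (positive root), so V_GS = 1.03 V.
I_D = (V_DD − V_GS)/R = (5.36 − 1.03) / 42.4 = 0.102 mA.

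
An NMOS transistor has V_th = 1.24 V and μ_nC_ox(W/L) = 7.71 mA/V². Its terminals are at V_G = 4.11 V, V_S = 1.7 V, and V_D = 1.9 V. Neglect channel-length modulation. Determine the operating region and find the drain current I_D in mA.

V_GS = V_G − V_S = 4.11 − 1.7 = 2.41 V; V_DS = V_D − V_S = 1.9 − 1.7 = 0.2 V.
V_ov = V_GS − V_th = 2.41 − 1.24 = 1.17 V.
Since V_DS = 0.2 V < V_ov = 1.17 V, the device is in the triode region.
I_D = k_n [V_ov · V_DS − ½ V_DS²] = 7.71 × [1.17 × 0.2 − 0.5 × 0.2²] = 1.65 mA.

Triode; I_D = 1.65 mA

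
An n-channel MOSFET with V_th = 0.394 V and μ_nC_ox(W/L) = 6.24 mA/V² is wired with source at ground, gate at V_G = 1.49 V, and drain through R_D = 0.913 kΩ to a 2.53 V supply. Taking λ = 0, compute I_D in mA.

I_D = 2.31 mA

V_GS = V_G = 1.49 V, so V_ov = 1.49 − 0.394 = 1.1 V.
Assume saturation: I_D = ½ k_n V_ov² = 0.5 × 6.24 × 1.1² = 3.75 mA, giving V_DS = V_DD − I_D R_D = 2.53 − 3.75 × 0.913 = -0.892 V.
But -0.892 V < V_ov = 1.1 V, so the device is actually in triode.
In triode I_D = k_n[V_ov V_DS − ½ V_DS²] and I_D = (V_DD − V_DS)/R_D. Equating: 2.85 V_DS² − 7.244 V_DS + 2.53 = 0, giving V_DS = 0.418 V (the root below V_ov).
I_D = (2.53 − 0.418) / 0.913 = 2.31 mA.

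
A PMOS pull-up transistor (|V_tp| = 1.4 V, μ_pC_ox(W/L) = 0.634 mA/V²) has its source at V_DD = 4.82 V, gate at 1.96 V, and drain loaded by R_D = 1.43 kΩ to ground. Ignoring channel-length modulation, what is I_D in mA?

I_D = 0.676 mA

V_SG = V_DD − V_G = 4.82 − 1.96 = 2.86 V, so V_ov = 2.86 − 1.4 = 1.46 V.
Assume saturation: I_D = ½ k_p V_ov² = 0.5 × 0.634 × 1.46² = 0.676 mA, giving V_SD = V_DD − I_D R_D = 4.82 − 0.676 × 1.43 = 3.85 V.
V_SD = 3.85 V ≥ V_ov = 1.46 V, confirming saturation.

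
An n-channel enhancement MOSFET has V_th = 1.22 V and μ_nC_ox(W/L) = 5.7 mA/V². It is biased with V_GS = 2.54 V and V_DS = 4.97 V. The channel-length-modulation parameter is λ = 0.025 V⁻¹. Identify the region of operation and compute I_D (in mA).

V_ov = V_GS − V_th = 2.54 − 1.22 = 1.32 V.
Since V_DS = 4.97 V ≥ V_ov = 1.32 V, the device is in saturation.
I_D = ½ k_n V_ov² (1 + λ V_DS) = 0.5 × 5.7 × 1.32² × (1 + 0.025 × 4.97) = 5.58 mA.

Saturation; I_D = 5.58 mA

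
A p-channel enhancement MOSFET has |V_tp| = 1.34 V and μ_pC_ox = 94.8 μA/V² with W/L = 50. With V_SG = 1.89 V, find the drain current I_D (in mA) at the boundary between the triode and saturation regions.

I_D = 0.717 mA

At the boundary V_SD = V_ov = V_SG − |V_tp| = 1.89 − 1.34 = 0.55 V.
k_p = μ_pC_ox · (W/L) = 4.74 mA/V².
I_D = ½ k_p V_ov² = 0.5 × 4.74 × 0.55² = 0.717 mA.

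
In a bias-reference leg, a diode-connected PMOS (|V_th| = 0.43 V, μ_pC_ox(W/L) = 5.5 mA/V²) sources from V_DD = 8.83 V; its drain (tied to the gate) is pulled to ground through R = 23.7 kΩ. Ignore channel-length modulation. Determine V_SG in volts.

V_SG = 0.781 V

With gate tied to drain, V_SG = V_SD ≥ V_SG − |V_th|, so the device is in saturation.
KCL at the drain: ½ k_p (V_SG − |V_th|)² = (V_DD − V_SG)/R.
Let x = V_SG − 0.43. Then 65.2 x² + x − 8.4 = 0, giving x = 0.351 V (positive root), so V_SG = 0.781 V.
I_D = (V_DD − V_SG)/R = (8.83 − 0.781) / 23.7 = 0.34 mA.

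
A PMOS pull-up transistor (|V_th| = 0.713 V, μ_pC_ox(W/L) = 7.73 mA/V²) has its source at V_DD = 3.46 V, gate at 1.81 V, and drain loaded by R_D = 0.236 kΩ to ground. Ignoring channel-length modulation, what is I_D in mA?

I_D = 3.39 mA

V_SG = V_DD − V_G = 3.46 − 1.81 = 1.65 V, so V_ov = 1.65 − 0.713 = 0.937 V.
Assume saturation: I_D = ½ k_p V_ov² = 0.5 × 7.73 × 0.937² = 3.39 mA, giving V_SD = V_DD − I_D R_D = 3.46 − 3.39 × 0.236 = 2.66 V.
V_SD = 2.66 V ≥ V_ov = 0.937 V, confirming saturation.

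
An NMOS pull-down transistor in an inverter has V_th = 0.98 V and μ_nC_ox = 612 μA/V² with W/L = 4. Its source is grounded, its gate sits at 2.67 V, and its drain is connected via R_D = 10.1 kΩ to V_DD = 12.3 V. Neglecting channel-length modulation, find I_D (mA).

V_GS = V_G = 2.67 V, so V_ov = 2.67 − 0.98 = 1.69 V.
k_n = μ_nC_ox · (W/L) = 2.448 mA/V².
Assume saturation: I_D = ½ k_n V_ov² = 0.5 × 2.448 × 1.69² = 3.5 mA, giving V_DS = V_DD − I_D R_D = 12.3 − 3.5 × 10.1 = -23 V.
But -23 V < V_ov = 1.69 V, so the device is actually in triode.
In triode I_D = k_n[V_ov V_DS − ½ V_DS²] and I_D = (V_DD − V_DS)/R_D. Equating: 12.4 V_DS² − 42.78 V_DS + 12.3 = 0, giving V_DS = 0.316 V (the root below V_ov).
I_D = (12.3 − 0.316) / 10.1 = 1.19 mA.

I_D = 1.19 mA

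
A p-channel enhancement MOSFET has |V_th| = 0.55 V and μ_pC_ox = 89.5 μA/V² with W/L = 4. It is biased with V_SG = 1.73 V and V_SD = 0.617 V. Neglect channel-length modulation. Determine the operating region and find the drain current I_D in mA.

k_p = μ_pC_ox · (W/L) = 0.358 mA/V².
V_ov = V_SG − |V_th| = 1.73 − 0.55 = 1.18 V.
Since V_SD = 0.617 V < V_ov = 1.18 V, the device is in the triode region.
I_D = k_p [V_ov · V_SD − ½ V_SD²] = 0.358 × [1.18 × 0.617 − 0.5 × 0.617²] = 0.193 mA.

Triode; I_D = 0.193 mA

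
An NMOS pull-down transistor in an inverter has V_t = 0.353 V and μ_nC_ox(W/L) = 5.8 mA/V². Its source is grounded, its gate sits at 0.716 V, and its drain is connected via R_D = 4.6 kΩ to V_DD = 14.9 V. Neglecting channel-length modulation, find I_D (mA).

I_D = 0.382 mA

V_GS = V_G = 0.716 V, so V_ov = 0.716 − 0.353 = 0.363 V.
Assume saturation: I_D = ½ k_n V_ov² = 0.5 × 5.8 × 0.363² = 0.382 mA, giving V_DS = V_DD − I_D R_D = 14.9 − 0.382 × 4.6 = 13.1 V.
V_DS = 13.1 V ≥ V_ov = 0.363 V, confirming saturation.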